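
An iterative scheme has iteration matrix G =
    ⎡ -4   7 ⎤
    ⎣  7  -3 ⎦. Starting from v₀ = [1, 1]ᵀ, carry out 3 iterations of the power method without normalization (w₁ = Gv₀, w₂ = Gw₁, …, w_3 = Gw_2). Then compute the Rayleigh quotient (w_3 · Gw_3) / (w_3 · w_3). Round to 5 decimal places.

w1 = Gv₀ = ((-4)·1 + 7·1; 7·1 + (-3)·1) = (3, 4)
w2 = Gw1 = ((-4)·3 + 7·4; 7·3 + (-3)·4) = (16, 9)
w3 = Gw2 = (-1, 85)
Gw3 = (599, -262)
w3·Gw3 = (-1)·599 + 85·(-262) = -22869; w3·w3 = (-1)·(-1) + 85·85 = 7226
λ ≈ -22869/7226 = -3.16482

λ ≈ -3.16482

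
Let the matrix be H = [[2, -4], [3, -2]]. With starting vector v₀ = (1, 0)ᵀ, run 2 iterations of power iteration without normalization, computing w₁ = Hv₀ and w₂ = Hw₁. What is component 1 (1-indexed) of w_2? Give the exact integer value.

w1 = Hv₀ = (2·1 + (-4)·0; 3·1 + (-2)·0) = (2, 3)
w2 = Hw1 = (2·2 + (-4)·3; 3·2 + (-2)·3) = (-8, 0)
The requested component of w2 is -8.

-8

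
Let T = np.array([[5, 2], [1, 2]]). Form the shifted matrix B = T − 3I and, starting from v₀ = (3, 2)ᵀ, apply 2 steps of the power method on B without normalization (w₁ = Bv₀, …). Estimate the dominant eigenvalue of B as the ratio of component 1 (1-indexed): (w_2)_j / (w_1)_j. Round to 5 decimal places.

2.20000

B = T − 3I has rows (2, 2); (1, -1)
w1 = Bv₀ = (2·3 + 2·2; 1·3 + (-1)·2) = (10, 1)
w2 = Bw1 = (2·10 + 2·1; 1·10 + (-1)·1) = (22, 9)
Ratio: 22/10 = 2.20000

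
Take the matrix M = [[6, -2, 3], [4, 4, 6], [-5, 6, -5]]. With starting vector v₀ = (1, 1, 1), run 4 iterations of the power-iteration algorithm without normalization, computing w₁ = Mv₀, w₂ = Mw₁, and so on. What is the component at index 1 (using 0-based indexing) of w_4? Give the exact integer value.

w1 = Mv₀ = (6·1 + (-2)·1 + 3·1; 4·1 + 4·1 + 6·1; (-5)·1 + 6·1 + (-5)·1) = (7, 14, -4)
w2 = Mw1 = (6·7 + (-2)·14 + 3·(-4); 4·7 + 4·14 + 6·(-4); (-5)·7 + 6·14 + (-5)·(-4)) = (2, 60, 69)
w3 = Mw2 = (99, 662, 5)
w4 = Mw3 = (-715, 3074, 3452)
The requested component of w4 is 3074.

3074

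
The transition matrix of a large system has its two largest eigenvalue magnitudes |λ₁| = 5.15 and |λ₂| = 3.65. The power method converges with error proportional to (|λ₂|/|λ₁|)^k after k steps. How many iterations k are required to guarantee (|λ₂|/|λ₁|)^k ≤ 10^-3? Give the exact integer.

21

|λ₂/λ₁| = 3.65/5.15 = 0.70874
Need k ≥ ln(10^-3) / ln(0.70874) = -6.9078 / -0.3443 ≈ 20.065
Smallest integer k satisfying the bound: 21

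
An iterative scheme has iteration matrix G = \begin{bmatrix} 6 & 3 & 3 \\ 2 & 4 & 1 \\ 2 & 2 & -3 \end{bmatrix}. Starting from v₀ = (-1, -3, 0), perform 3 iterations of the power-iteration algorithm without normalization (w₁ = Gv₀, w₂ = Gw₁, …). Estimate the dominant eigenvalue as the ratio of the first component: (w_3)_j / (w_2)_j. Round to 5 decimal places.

w1 = Gv₀ = (6·(-1) + 3·(-3) + 3·0; 2·(-1) + 4·(-3) + 1·0; 2·(-1) + 2·(-3) + (-3)·0) = (-15, -14, -8)
w2 = Gw1 = (6·(-15) + 3·(-14) + 3·(-8); 2·(-15) + 4·(-14) + 1·(-8); 2·(-15) + 2·(-14) + (-3)·(-8)) = (-156, -94, -34)
w3 = Gw2 = (-1320, -722, -398)
Ratio at component: -1320 / -156 = 8.46154

λ ≈ 8.46154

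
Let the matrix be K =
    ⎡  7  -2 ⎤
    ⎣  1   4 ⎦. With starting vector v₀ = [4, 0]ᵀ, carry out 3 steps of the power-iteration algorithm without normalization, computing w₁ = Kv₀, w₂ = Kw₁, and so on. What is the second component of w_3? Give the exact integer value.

364

w1 = Kv₀ = (28, 4)
w2 = Kw1 = (188, 44)
w3 = Kw2 = (1228, 364)
The requested component of w3 is 364.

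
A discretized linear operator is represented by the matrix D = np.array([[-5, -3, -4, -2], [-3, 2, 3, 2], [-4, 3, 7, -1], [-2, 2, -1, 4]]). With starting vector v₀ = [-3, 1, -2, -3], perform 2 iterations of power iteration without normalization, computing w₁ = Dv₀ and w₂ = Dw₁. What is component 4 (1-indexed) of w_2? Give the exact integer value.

-66

w1 = Dv₀ = (26, -1, 4, -2)
w2 = Dw1 = (-139, -72, -77, -66)
The requested component of w2 is -66.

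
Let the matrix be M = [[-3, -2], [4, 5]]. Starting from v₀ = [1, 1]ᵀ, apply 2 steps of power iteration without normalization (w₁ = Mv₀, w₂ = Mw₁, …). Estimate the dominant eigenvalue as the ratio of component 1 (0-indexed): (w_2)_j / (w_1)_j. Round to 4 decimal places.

2.7778

w1 = Mv₀ = (-5, 9)
w2 = Mw1 = (-3, 25)
Ratio at component: 25 / 9 = 2.7778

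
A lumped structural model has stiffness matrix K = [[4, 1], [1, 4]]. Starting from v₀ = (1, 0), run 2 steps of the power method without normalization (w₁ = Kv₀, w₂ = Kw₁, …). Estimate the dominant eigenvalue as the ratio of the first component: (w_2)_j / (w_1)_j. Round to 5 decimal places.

λ ≈ 4.25000

w1 = Kv₀ = (4, 1)
w2 = Kw1 = (17, 8)
Ratio at component: 17 / 4 = 4.25000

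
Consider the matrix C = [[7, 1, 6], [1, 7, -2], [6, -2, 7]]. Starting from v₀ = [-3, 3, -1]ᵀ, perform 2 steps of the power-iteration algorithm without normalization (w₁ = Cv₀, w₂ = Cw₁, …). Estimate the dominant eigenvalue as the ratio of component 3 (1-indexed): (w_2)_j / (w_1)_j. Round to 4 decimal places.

12.9355

w1 = Cv₀ = (-24, 20, -31)
w2 = Cw1 = (-334, 178, -401)
Ratio at component: -401 / -31 = 12.9355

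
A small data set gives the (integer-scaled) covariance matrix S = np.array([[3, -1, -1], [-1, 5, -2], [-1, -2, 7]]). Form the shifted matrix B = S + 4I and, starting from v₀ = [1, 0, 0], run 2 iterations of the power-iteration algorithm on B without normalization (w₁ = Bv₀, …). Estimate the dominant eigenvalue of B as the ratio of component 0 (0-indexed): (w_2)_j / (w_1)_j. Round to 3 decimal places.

B = S + 4I has rows (7, -1, -1); (-1, 9, -2); (-1, -2, 11)
w1 = Bv₀ = (7·1 + (-1)·0 + (-1)·0; (-1)·1 + 9·0 + (-2)·0; (-1)·1 + (-2)·0 + 11·0) = (7, -1, -1)
w2 = Bw1 = (7·7 + (-1)·(-1) + (-1)·(-1); (-1)·7 + 9·(-1) + (-2)·(-1); (-1)·7 + (-2)·(-1) + 11·(-1)) = (51, -14, -16)
Ratio: 51/7 = 7.286

μ ≈ 7.286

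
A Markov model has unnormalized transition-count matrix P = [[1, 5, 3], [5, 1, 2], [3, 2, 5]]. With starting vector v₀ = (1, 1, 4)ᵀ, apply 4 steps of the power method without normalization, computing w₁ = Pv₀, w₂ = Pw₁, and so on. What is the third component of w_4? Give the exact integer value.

w1 = Pv₀ = (1·1 + 5·1 + 3·4; 5·1 + 1·1 + 2·4; 3·1 + 2·1 + 5·4) = (18, 14, 25)
w2 = Pw1 = (1·18 + 5·14 + 3·25; 5·18 + 1·14 + 2·25; 3·18 + 2·14 + 5·25) = (163, 154, 207)
w3 = Pw2 = (1554, 1383, 1832)
w4 = Pw3 = (13965, 12817, 16588)
The requested component of w4 is 16588.

16588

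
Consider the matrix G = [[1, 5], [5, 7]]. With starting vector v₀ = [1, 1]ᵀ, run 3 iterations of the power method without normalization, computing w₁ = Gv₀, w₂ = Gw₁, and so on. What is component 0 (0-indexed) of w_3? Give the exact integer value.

w1 = Gv₀ = (1·1 + 5·1; 5·1 + 7·1) = (6, 12)
w2 = Gw1 = (1·6 + 5·12; 5·6 + 7·12) = (66, 114)
w3 = Gw2 = (636, 1128)
The requested component of w3 is 636.

636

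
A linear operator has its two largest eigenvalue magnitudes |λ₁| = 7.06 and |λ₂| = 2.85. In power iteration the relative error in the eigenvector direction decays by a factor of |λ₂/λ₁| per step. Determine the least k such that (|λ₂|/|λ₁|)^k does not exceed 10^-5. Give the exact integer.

13

|λ₂/λ₁| = 2.85/7.06 = 0.40368
Need k ≥ ln(10^-5) / ln(0.40368) = -11.5129 / -0.9071 ≈ 12.692
Smallest integer k satisfying the bound: 13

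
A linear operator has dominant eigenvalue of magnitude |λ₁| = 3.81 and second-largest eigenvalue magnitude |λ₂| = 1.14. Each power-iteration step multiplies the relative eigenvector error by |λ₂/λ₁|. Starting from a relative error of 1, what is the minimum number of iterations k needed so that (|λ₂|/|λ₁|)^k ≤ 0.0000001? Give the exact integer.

14

|λ₂/λ₁| = 1.14/3.81 = 0.29921
Need k ≥ ln(0.0000001) / ln(0.29921) = -16.1181 / -1.2066 ≈ 13.358
Smallest integer k satisfying the bound: 14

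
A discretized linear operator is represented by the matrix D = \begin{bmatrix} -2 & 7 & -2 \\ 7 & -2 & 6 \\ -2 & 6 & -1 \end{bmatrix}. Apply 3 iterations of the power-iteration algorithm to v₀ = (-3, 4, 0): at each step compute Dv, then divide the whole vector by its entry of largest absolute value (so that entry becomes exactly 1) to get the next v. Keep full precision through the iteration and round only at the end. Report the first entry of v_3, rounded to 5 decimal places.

Dv0 = (34.000000, -29.000000, 30.000000); divide by 34.000000 → v1 = (1.000000, -0.852941, 0.882353)
Dv1 = (-9.735294, 14.000000, -8.000000); divide by 14.000000 → v2 = (-0.695378, 1.000000, -0.571429)
Dv2 = (9.533613, -10.296218, 7.962185); divide by -10.296218 → v3 = (-0.925933, 1.000000, -0.773312)
Requested entry of v3: 4538/-4901 = -0.92593

-0.92593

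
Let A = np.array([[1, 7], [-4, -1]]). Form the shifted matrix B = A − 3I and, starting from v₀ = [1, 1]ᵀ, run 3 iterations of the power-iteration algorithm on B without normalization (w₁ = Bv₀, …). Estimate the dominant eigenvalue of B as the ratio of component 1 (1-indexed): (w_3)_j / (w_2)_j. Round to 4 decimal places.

-3.2727

B = A − 3I has rows (-2, 7); (-4, -4)
w1 = Bv₀ = ((-2)·1 + 7·1; (-4)·1 + (-4)·1) = (5, -8)
w2 = Bw1 = ((-2)·5 + 7·(-8); (-4)·5 + (-4)·(-8)) = (-66, 12)
w3 = Bw2 = (216, 216)
Ratio: 216/-66 = -3.2727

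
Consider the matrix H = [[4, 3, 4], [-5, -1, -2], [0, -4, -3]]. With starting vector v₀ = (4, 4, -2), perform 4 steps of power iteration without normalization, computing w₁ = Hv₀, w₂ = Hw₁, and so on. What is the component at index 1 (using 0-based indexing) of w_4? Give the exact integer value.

w1 = Hv₀ = (4·4 + 3·4 + 4·(-2); (-5)·4 + (-1)·4 + (-2)·(-2); 0·4 + (-4)·4 + (-3)·(-2)) = (20, -20, -10)
w2 = Hw1 = (4·20 + 3·(-20) + 4·(-10); (-5)·20 + (-1)·(-20) + (-2)·(-10); 0·20 + (-4)·(-20) + (-3)·(-10)) = (-20, -60, 110)
w3 = Hw2 = (180, -60, -90)
w4 = Hw3 = (180, -660, 510)
The requested component of w4 is -660.

-660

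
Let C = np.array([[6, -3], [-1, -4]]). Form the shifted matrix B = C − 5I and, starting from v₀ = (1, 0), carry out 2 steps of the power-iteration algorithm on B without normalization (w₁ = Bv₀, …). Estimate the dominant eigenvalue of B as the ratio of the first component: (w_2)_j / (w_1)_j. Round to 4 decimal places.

4.0000

B = C − 5I has rows (1, -3); (-1, -9)
w1 = Bv₀ = (1·1 + (-3)·0; (-1)·1 + (-9)·0) = (1, -1)
w2 = Bw1 = (1·1 + (-3)·(-1); (-1)·1 + (-9)·(-1)) = (4, 8)
Ratio: 4/1 = 4.0000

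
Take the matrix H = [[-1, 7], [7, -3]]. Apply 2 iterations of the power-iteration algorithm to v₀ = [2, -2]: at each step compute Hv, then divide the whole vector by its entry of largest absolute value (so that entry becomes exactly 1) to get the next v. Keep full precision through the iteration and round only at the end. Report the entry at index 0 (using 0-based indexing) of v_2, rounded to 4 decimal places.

-0.9070

Hv0 = (-16.00000, 20.00000); divide by 20.00000 → v1 = (-0.80000, 1.00000)
Hv1 = (7.80000, -8.60000); divide by -8.60000 → v2 = (-0.90698, 1.00000)
Requested entry of v2: 156/-172 = -0.9070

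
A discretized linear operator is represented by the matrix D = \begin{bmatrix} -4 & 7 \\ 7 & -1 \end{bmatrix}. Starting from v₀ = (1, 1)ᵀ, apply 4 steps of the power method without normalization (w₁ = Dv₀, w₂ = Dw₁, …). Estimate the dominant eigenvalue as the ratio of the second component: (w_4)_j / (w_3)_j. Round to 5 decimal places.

-1.53846

w1 = Dv₀ = (3, 6)
w2 = Dw1 = (30, 15)
w3 = Dw2 = (-15, 195)
w4 = Dw3 = (1425, -300)
Ratio at component: -300 / 195 = -1.53846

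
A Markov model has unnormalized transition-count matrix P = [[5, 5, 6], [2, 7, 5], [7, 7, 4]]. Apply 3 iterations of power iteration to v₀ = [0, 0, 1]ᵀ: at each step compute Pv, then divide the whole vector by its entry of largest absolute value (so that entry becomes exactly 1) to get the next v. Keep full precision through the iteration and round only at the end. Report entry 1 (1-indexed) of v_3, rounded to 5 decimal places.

Pv0 = (6.000000, 5.000000, 4.000000); divide by 6.000000 → v1 = (1.000000, 0.833333, 0.666667)
Pv1 = (13.166667, 11.166667, 15.500000); divide by 15.500000 → v2 = (0.849462, 0.720430, 1.000000)
Pv2 = (13.849462, 11.741935, 14.989247); divide by 14.989247 → v3 = (0.923960, 0.783357, 1.000000)
Requested entry of v3: 1288/1394 = 0.92396

0.92396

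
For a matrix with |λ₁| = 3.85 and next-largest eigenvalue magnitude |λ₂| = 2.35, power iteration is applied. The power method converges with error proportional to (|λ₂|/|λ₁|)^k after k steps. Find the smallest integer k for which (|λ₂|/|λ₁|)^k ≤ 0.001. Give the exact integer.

|λ₂/λ₁| = 2.35/3.85 = 0.61039
Need k ≥ ln(0.001) / ln(0.61039) = -6.9078 / -0.4937 ≈ 13.993
Smallest integer k satisfying the bound: 14

14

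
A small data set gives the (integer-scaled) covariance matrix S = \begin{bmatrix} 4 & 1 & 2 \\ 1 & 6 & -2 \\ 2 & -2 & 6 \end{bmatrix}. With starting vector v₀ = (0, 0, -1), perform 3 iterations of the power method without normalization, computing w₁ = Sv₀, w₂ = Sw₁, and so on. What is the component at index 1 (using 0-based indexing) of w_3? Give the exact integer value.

w1 = Sv₀ = (4·0 + 1·0 + 2·(-1); 1·0 + 6·0 + (-2)·(-1); 2·0 + (-2)·0 + 6·(-1)) = (-2, 2, -6)
w2 = Sw1 = (4·(-2) + 1·2 + 2·(-6); 1·(-2) + 6·2 + (-2)·(-6); 2·(-2) + (-2)·2 + 6·(-6)) = (-18, 22, -44)
w3 = Sw2 = (-138, 202, -344)
The requested component of w3 is 202.

202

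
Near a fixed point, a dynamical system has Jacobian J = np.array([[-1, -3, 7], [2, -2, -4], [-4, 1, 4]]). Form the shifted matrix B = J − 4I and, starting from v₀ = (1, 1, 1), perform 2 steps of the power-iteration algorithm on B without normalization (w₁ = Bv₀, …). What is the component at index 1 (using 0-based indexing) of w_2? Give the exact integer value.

B = J − 4I has rows (-5, -3, 7); (2, -6, -4); (-4, 1, 0)
w1 = Bv₀ = (-1, -8, -3)
w2 = Bw1 = (8, 58, -4)
Requested component of w2: 58

58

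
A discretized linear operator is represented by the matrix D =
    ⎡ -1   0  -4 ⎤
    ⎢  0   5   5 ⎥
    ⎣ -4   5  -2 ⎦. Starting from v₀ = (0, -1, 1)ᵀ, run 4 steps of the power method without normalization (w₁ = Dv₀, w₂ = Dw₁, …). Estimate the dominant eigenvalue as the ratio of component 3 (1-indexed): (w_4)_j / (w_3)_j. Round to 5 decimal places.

w1 = Dv₀ = (-4, 0, -7)
w2 = Dw1 = (32, -35, 30)
w3 = Dw2 = (-152, -25, -363)
w4 = Dw3 = (1604, -1940, 1209)
Ratio at component: 1209 / -363 = -3.33058

λ ≈ -3.33058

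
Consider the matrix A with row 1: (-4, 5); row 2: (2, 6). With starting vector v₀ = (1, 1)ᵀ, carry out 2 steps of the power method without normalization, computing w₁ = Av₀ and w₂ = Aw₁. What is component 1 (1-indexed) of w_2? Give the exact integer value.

36

w1 = Av₀ = ((-4)·1 + 5·1; 2·1 + 6·1) = (1, 8)
w2 = Aw1 = ((-4)·1 + 5·8; 2·1 + 6·8) = (36, 50)
The requested component of w2 is 36.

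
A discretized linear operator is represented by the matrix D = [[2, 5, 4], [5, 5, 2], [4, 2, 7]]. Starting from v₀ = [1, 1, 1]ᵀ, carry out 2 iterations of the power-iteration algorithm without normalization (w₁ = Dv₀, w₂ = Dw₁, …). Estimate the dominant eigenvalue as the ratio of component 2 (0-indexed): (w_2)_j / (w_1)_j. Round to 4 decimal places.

w1 = Dv₀ = (2·1 + 5·1 + 4·1; 5·1 + 5·1 + 2·1; 4·1 + 2·1 + 7·1) = (11, 12, 13)
w2 = Dw1 = (2·11 + 5·12 + 4·13; 5·11 + 5·12 + 2·13; 4·11 + 2·12 + 7·13) = (134, 141, 159)
Ratio at component: 159 / 13 = 12.2308

λ ≈ 12.2308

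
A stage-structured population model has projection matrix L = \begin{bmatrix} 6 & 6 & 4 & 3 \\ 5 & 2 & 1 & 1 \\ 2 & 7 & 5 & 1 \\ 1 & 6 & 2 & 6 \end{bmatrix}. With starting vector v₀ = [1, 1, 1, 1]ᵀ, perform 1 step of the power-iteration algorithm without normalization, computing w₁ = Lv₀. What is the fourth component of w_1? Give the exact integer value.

15

w1 = Lv₀ = (6·1 + 6·1 + 4·1 + 3·1; 5·1 + 2·1 + 1·1 + 1·1; 2·1 + 7·1 + 5·1 + 1·1; 1·1 + 6·1 + 2·1 + 6·1) = (19, 9, 15, 15)
The requested component of w1 is 15.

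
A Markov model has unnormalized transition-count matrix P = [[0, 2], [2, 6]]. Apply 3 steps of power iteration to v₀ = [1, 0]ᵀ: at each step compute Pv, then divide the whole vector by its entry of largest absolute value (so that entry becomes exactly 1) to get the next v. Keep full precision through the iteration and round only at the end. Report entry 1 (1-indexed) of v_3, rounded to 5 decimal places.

0.30000

Pv0 = (0.000000, 2.000000); divide by 2.000000 → v1 = (0.000000, 1.000000)
Pv1 = (2.000000, 6.000000); divide by 6.000000 → v2 = (0.333333, 1.000000)
Pv2 = (2.000000, 6.666667); divide by 6.666667 → v3 = (0.300000, 1.000000)
Requested entry of v3: 24/80 = 0.30000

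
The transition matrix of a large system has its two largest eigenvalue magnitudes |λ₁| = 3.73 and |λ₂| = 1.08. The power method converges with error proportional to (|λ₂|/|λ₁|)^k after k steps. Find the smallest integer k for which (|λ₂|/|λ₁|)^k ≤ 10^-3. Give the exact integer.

6

|λ₂/λ₁| = 1.08/3.73 = 0.28954
Need k ≥ ln(10^-3) / ln(0.28954) = -6.9078 / -1.2394 ≈ 5.573
Smallest integer k satisfying the bound: 6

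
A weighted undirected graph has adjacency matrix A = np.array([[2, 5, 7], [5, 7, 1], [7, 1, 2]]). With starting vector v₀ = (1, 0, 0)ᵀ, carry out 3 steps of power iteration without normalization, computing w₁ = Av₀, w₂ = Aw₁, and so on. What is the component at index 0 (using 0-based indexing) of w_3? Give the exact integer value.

647

w1 = Av₀ = (2·1 + 5·0 + 7·0; 5·1 + 7·0 + 1·0; 7·1 + 1·0 + 2·0) = (2, 5, 7)
w2 = Aw1 = (2·2 + 5·5 + 7·7; 5·2 + 7·5 + 1·7; 7·2 + 1·5 + 2·7) = (78, 52, 33)
w3 = Aw2 = (647, 787, 664)
The requested component of w3 is 647.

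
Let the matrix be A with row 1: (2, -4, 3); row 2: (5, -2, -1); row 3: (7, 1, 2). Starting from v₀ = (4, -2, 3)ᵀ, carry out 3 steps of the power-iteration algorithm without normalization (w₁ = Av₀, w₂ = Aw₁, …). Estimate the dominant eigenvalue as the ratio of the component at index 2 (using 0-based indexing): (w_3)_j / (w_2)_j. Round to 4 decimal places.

w1 = Av₀ = (2·4 + (-4)·(-2) + 3·3; 5·4 + (-2)·(-2) + (-1)·3; 7·4 + 1·(-2) + 2·3) = (25, 21, 32)
w2 = Aw1 = (2·25 + (-4)·21 + 3·32; 5·25 + (-2)·21 + (-1)·32; 7·25 + 1·21 + 2·32) = (62, 51, 260)
w3 = Aw2 = (700, -52, 1005)
Ratio at component: 1005 / 260 = 3.8654

λ ≈ 3.8654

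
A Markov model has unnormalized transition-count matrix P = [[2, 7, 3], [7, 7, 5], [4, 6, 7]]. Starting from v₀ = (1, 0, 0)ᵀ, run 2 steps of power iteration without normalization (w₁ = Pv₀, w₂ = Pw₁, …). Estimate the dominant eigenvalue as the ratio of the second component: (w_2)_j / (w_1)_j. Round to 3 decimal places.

w1 = Pv₀ = (2, 7, 4)
w2 = Pw1 = (65, 83, 78)
Ratio at component: 83 / 7 = 11.857

11.857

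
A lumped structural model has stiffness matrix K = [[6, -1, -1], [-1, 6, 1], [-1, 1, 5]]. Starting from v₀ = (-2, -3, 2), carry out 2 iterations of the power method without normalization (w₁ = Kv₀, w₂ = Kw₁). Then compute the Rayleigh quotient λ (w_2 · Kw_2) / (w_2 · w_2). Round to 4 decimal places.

λ ≈ 4.9746

w1 = Kv₀ = (6·(-2) + (-1)·(-3) + (-1)·2; (-1)·(-2) + 6·(-3) + 1·2; (-1)·(-2) + 1·(-3) + 5·2) = (-11, -14, 9)
w2 = Kw1 = (6·(-11) + (-1)·(-14) + (-1)·9; (-1)·(-11) + 6·(-14) + 1·9; (-1)·(-11) + 1·(-14) + 5·9) = (-61, -64, 42)
Kw2 = (-344, -281, 207)
w2·Kw2 = (-61)·(-344) + (-64)·(-281) + 42·207 = 47662; w2·w2 = (-61)·(-61) + (-64)·(-64) + 42·42 = 9581
λ ≈ 47662/9581 = 4.9746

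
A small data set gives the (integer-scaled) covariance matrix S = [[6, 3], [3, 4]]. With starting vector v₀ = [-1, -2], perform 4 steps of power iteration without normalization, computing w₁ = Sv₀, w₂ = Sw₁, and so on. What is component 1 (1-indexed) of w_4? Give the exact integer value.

-7125

w1 = Sv₀ = (6·(-1) + 3·(-2); 3·(-1) + 4·(-2)) = (-12, -11)
w2 = Sw1 = (6·(-12) + 3·(-11); 3·(-12) + 4·(-11)) = (-105, -80)
w3 = Sw2 = (-870, -635)
w4 = Sw3 = (-7125, -5150)
The requested component of w4 is -7125.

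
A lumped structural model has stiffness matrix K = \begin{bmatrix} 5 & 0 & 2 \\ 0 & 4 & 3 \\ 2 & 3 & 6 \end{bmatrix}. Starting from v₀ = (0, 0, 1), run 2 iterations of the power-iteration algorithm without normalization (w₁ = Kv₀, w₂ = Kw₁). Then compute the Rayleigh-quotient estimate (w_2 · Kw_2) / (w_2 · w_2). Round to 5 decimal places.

w1 = Kv₀ = (5·0 + 0·0 + 2·1; 0·0 + 4·0 + 3·1; 2·0 + 3·0 + 6·1) = (2, 3, 6)
w2 = Kw1 = (5·2 + 0·3 + 2·6; 0·2 + 4·3 + 3·6; 2·2 + 3·3 + 6·6) = (22, 30, 49)
Kw2 = (208, 267, 428)
w2·Kw2 = 22·208 + 30·267 + 49·428 = 33558; w2·w2 = 22·22 + 30·30 + 49·49 = 3785
λ ≈ 33558/3785 = 8.86605

λ ≈ 8.86605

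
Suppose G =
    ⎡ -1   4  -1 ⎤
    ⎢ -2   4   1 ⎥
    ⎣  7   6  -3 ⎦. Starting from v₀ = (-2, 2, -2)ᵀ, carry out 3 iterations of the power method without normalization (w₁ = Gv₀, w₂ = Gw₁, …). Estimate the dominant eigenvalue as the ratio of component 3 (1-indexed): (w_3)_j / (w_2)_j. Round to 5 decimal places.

λ ≈ -0.81818

w1 = Gv₀ = ((-1)·(-2) + 4·2 + (-1)·(-2); (-2)·(-2) + 4·2 + 1·(-2); 7·(-2) + 6·2 + (-3)·(-2)) = (12, 10, 4)
w2 = Gw1 = ((-1)·12 + 4·10 + (-1)·4; (-2)·12 + 4·10 + 1·4; 7·12 + 6·10 + (-3)·4) = (24, 20, 132)
w3 = Gw2 = (-76, 164, -108)
Ratio at component: -108 / 132 = -0.81818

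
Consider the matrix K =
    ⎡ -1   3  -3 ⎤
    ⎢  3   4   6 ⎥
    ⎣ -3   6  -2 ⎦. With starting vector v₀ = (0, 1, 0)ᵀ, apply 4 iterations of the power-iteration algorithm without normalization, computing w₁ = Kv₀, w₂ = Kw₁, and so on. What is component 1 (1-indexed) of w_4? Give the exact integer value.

w1 = Kv₀ = (3, 4, 6)
w2 = Kw1 = (-9, 61, 3)
w3 = Kw2 = (183, 235, 387)
w4 = Kw3 = (-639, 3811, 87)
The requested component of w4 is -639.

-639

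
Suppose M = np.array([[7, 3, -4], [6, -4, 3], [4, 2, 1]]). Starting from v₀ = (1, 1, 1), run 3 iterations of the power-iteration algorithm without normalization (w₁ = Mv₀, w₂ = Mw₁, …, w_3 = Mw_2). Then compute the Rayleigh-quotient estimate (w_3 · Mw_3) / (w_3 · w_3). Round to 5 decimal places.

w1 = Mv₀ = (7·1 + 3·1 + (-4)·1; 6·1 + (-4)·1 + 3·1; 4·1 + 2·1 + 1·1) = (6, 5, 7)
w2 = Mw1 = (7·6 + 3·5 + (-4)·7; 6·6 + (-4)·5 + 3·7; 4·6 + 2·5 + 1·7) = (29, 37, 41)
w3 = Mw2 = (150, 149, 231)
Mw3 = (573, 997, 1129)
w3·Mw3 = 150·573 + 149·997 + 231·1129 = 495302; w3·w3 = 150·150 + 149·149 + 231·231 = 98062
λ ≈ 495302/98062 = 5.05091

λ ≈ 5.05091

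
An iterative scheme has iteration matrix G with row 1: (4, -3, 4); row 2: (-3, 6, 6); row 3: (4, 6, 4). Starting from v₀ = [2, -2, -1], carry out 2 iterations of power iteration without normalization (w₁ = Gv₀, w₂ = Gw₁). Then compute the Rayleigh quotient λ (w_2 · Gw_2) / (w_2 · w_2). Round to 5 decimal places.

10.47603

w1 = Gv₀ = (10, -24, -8)
w2 = Gw1 = (80, -222, -136)
Gw2 = (442, -2388, -1556)
w2·Gw2 = 80·442 + (-222)·(-2388) + (-136)·(-1556) = 777112; w2·w2 = 80·80 + (-222)·(-222) + (-136)·(-136) = 74180
λ ≈ 777112/74180 = 10.47603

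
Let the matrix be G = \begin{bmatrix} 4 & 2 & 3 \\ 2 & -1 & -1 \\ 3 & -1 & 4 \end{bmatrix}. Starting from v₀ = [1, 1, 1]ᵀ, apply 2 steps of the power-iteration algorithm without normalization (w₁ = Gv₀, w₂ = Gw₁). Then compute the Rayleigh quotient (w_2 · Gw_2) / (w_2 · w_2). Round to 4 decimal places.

w1 = Gv₀ = (4·1 + 2·1 + 3·1; 2·1 + (-1)·1 + (-1)·1; 3·1 + (-1)·1 + 4·1) = (9, 0, 6)
w2 = Gw1 = (4·9 + 2·0 + 3·6; 2·9 + (-1)·0 + (-1)·6; 3·9 + (-1)·0 + 4·6) = (54, 12, 51)
Gw2 = (393, 45, 354)
w2·Gw2 = 54·393 + 12·45 + 51·354 = 39816; w2·w2 = 54·54 + 12·12 + 51·51 = 5661
λ ≈ 39816/5661 = 7.0334

7.0334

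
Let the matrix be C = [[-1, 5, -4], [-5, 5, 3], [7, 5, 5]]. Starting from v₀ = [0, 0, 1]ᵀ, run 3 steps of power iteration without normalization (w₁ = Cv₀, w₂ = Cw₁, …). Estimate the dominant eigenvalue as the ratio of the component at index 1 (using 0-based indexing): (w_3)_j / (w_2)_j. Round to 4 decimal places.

λ ≈ 5.8200

w1 = Cv₀ = ((-1)·0 + 5·0 + (-4)·1; (-5)·0 + 5·0 + 3·1; 7·0 + 5·0 + 5·1) = (-4, 3, 5)
w2 = Cw1 = ((-1)·(-4) + 5·3 + (-4)·5; (-5)·(-4) + 5·3 + 3·5; 7·(-4) + 5·3 + 5·5) = (-1, 50, 12)
w3 = Cw2 = (203, 291, 303)
Ratio at component: 291 / 50 = 5.8200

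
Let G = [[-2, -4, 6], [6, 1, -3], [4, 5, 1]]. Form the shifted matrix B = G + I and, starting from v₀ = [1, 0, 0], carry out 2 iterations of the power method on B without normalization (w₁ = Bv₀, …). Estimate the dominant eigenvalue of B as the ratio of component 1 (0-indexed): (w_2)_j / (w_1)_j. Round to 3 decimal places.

-1.000

B = G + I has rows (-1, -4, 6); (6, 2, -3); (4, 5, 2)
w1 = Bv₀ = ((-1)·1 + (-4)·0 + 6·0; 6·1 + 2·0 + (-3)·0; 4·1 + 5·0 + 2·0) = (-1, 6, 4)
w2 = Bw1 = ((-1)·(-1) + (-4)·6 + 6·4; 6·(-1) + 2·6 + (-3)·4; 4·(-1) + 5·6 + 2·4) = (1, -6, 34)
Ratio: -6/6 = -1.000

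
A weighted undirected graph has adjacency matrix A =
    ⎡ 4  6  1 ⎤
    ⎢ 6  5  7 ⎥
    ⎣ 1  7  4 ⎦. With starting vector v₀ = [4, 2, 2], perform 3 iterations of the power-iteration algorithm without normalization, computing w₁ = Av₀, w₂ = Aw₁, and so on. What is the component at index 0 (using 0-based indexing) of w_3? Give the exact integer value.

w1 = Av₀ = (4·4 + 6·2 + 1·2; 6·4 + 5·2 + 7·2; 1·4 + 7·2 + 4·2) = (30, 48, 26)
w2 = Aw1 = (4·30 + 6·48 + 1·26; 6·30 + 5·48 + 7·26; 1·30 + 7·48 + 4·26) = (434, 602, 470)
w3 = Aw2 = (5818, 8904, 6528)
The requested component of w3 is 5818.

5818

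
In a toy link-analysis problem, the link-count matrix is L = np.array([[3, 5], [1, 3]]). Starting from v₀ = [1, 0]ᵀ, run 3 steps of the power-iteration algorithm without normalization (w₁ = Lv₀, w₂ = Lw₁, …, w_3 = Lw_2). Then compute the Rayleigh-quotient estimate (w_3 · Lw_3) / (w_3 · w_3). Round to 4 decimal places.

w1 = Lv₀ = (3·1 + 5·0; 1·1 + 3·0) = (3, 1)
w2 = Lw1 = (3·3 + 5·1; 1·3 + 3·1) = (14, 6)
w3 = Lw2 = (72, 32)
Lw3 = (376, 168)
w3·Lw3 = 72·376 + 32·168 = 32448; w3·w3 = 72·72 + 32·32 = 6208
λ ≈ 32448/6208 = 5.2268

λ ≈ 5.2268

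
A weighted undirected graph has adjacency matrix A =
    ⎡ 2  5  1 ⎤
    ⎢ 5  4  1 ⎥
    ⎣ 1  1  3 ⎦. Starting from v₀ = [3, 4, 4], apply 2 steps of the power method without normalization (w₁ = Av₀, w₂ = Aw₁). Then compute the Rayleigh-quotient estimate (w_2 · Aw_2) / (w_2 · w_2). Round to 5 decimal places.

λ ≈ 8.45055

w1 = Av₀ = (2·3 + 5·4 + 1·4; 5·3 + 4·4 + 1·4; 1·3 + 1·4 + 3·4) = (30, 35, 19)
w2 = Aw1 = (2·30 + 5·35 + 1·19; 5·30 + 4·35 + 1·19; 1·30 + 1·35 + 3·19) = (254, 309, 122)
Aw2 = (2175, 2628, 929)
w2·Aw2 = 254·2175 + 309·2628 + 122·929 = 1477840; w2·w2 = 254·254 + 309·309 + 122·122 = 174881
λ ≈ 1477840/174881 = 8.45055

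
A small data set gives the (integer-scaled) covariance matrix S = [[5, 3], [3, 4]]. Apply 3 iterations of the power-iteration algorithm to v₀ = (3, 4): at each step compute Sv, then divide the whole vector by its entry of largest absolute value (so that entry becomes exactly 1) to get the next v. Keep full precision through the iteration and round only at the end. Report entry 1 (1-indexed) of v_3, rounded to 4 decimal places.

Sv0 = (27.00000, 25.00000); divide by 27.00000 → v1 = (1.00000, 0.92593)
Sv1 = (7.77778, 6.70370); divide by 7.77778 → v2 = (1.00000, 0.86190)
Sv2 = (7.58571, 6.44762); divide by 7.58571 → v3 = (1.00000, 0.84997)
Requested entry of v3: 1593/1593 = 1.0000

1.0000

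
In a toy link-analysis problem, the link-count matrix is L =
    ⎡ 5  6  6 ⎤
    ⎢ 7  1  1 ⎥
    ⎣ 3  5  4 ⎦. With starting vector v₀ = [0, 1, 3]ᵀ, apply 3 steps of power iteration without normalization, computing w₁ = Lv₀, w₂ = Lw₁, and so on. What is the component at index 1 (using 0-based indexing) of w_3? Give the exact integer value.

2071

w1 = Lv₀ = (24, 4, 17)
w2 = Lw1 = (246, 189, 160)
w3 = Lw2 = (3324, 2071, 2323)
The requested component of w3 is 2071.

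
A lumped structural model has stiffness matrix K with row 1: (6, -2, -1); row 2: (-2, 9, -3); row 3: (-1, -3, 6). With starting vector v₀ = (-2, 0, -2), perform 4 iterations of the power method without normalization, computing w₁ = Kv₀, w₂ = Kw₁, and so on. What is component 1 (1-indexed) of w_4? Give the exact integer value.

-6170

w1 = Kv₀ = (6·(-2) + (-2)·0 + (-1)·(-2); (-2)·(-2) + 9·0 + (-3)·(-2); (-1)·(-2) + (-3)·0 + 6·(-2)) = (-10, 10, -10)
w2 = Kw1 = (6·(-10) + (-2)·10 + (-1)·(-10); (-2)·(-10) + 9·10 + (-3)·(-10); (-1)·(-10) + (-3)·10 + 6·(-10)) = (-70, 140, -80)
w3 = Kw2 = (-620, 1640, -830)
w4 = Kw3 = (-6170, 18490, -9280)
The requested component of w4 is -6170.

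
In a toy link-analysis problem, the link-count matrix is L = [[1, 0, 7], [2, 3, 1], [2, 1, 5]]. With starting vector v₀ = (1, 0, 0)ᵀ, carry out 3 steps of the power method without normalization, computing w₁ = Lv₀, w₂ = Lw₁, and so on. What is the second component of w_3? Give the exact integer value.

w1 = Lv₀ = (1·1 + 0·0 + 7·0; 2·1 + 3·0 + 1·0; 2·1 + 1·0 + 5·0) = (1, 2, 2)
w2 = Lw1 = (1·1 + 0·2 + 7·2; 2·1 + 3·2 + 1·2; 2·1 + 1·2 + 5·2) = (15, 10, 14)
w3 = Lw2 = (113, 74, 110)
The requested component of w3 is 74.

74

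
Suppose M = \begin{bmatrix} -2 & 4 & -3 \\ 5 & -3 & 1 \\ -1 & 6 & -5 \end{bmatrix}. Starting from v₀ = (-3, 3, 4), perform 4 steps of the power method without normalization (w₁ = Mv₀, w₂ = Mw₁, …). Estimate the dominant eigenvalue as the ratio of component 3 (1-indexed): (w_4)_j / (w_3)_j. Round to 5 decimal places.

-9.80015

w1 = Mv₀ = (6, -20, 1)
w2 = Mw1 = (-95, 91, -131)
w3 = Mw2 = (947, -879, 1296)
w4 = Mw3 = (-9298, 8668, -12701)
Ratio at component: -12701 / 1296 = -9.80015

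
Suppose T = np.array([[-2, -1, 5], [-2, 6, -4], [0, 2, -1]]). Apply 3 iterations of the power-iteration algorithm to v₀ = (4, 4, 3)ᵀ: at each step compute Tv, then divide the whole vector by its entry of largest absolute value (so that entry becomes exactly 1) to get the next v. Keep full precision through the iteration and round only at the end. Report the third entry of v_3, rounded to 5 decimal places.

0.12963

Tv0 = (3.000000, 4.000000, 5.000000); divide by 5.000000 → v1 = (0.600000, 0.800000, 1.000000)
Tv1 = (3.000000, -0.400000, 0.600000); divide by 3.000000 → v2 = (1.000000, -0.133333, 0.200000)
Tv2 = (-0.866667, -3.600000, -0.466667); divide by -3.600000 → v3 = (0.240741, 1.000000, 0.129630)
Requested entry of v3: -7/-54 = 0.12963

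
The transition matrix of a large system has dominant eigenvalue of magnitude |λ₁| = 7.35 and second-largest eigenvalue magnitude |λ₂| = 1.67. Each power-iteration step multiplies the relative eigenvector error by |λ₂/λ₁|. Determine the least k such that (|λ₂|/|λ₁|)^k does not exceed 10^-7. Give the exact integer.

11

|λ₂/λ₁| = 1.67/7.35 = 0.22721
Need k ≥ ln(10^-7) / ln(0.22721) = -16.1181 / -1.4819 ≈ 10.877
Smallest integer k satisfying the bound: 11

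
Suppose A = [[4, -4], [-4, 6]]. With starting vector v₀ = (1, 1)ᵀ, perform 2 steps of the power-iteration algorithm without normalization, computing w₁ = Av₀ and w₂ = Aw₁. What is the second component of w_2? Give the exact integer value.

w1 = Av₀ = (0, 2)
w2 = Aw1 = (-8, 12)
The requested component of w2 is 12.

12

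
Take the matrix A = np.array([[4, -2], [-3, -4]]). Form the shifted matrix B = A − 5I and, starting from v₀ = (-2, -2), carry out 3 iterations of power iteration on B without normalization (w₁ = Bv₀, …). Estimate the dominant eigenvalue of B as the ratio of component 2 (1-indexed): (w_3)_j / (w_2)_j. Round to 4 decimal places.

μ ≈ -9.6923

B = A − 5I has rows (-1, -2); (-3, -9)
w1 = Bv₀ = ((-1)·(-2) + (-2)·(-2); (-3)·(-2) + (-9)·(-2)) = (6, 24)
w2 = Bw1 = ((-1)·6 + (-2)·24; (-3)·6 + (-9)·24) = (-54, -234)
w3 = Bw2 = (522, 2268)
Ratio: 2268/-234 = -9.6923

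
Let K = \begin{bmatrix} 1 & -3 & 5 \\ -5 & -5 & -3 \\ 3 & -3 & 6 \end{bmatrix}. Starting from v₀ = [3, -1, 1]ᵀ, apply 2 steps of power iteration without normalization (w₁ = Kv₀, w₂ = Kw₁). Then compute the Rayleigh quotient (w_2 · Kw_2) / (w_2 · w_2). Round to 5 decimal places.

w1 = Kv₀ = (11, -13, 18)
w2 = Kw1 = (140, -44, 180)
Kw2 = (1172, -1020, 1632)
w2·Kw2 = 140·1172 + (-44)·(-1020) + 180·1632 = 502720; w2·w2 = 140·140 + (-44)·(-44) + 180·180 = 53936
λ ≈ 502720/53936 = 9.32068

λ ≈ 9.32068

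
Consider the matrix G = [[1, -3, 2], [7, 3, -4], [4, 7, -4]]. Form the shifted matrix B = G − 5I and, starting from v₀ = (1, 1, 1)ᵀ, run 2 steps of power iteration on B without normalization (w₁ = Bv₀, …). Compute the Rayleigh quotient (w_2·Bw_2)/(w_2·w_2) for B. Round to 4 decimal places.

B = G − 5I has rows (-4, -3, 2); (7, -2, -4); (4, 7, -9)
w1 = Bv₀ = (-5, 1, 2)
w2 = Bw1 = (21, -45, -31)
Bw2 = (-11, 361, 48)
w2·Bw2 = -17964; w2·w2 = 3427; μ ≈ -17964/3427 = -5.2419

-5.2419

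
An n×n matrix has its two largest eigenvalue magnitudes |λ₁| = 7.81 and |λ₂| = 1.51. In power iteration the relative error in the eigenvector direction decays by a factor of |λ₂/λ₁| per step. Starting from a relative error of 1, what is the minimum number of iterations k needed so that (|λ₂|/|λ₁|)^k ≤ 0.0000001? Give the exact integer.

|λ₂/λ₁| = 1.51/7.81 = 0.19334
Need k ≥ ln(0.0000001) / ln(0.19334) = -16.1181 / -1.6433 ≈ 9.808
Smallest integer k satisfying the bound: 10

10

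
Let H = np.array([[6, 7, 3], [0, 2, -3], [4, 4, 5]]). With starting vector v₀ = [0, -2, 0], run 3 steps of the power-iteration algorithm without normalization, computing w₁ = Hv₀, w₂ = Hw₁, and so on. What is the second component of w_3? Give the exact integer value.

368

w1 = Hv₀ = (6·0 + 7·(-2) + 3·0; 0·0 + 2·(-2) + (-3)·0; 4·0 + 4·(-2) + 5·0) = (-14, -4, -8)
w2 = Hw1 = (6·(-14) + 7·(-4) + 3·(-8); 0·(-14) + 2·(-4) + (-3)·(-8); 4·(-14) + 4·(-4) + 5·(-8)) = (-136, 16, -112)
w3 = Hw2 = (-1040, 368, -1040)
The requested component of w3 is 368.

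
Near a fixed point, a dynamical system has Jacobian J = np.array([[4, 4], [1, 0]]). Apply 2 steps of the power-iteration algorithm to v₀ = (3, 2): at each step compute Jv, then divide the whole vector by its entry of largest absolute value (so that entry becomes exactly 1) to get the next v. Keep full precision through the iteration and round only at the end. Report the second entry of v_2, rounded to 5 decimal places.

Jv0 = (20.000000, 3.000000); divide by 20.000000 → v1 = (1.000000, 0.150000)
Jv1 = (4.600000, 1.000000); divide by 4.600000 → v2 = (1.000000, 0.217391)
Requested entry of v2: 20/92 = 0.21739

0.21739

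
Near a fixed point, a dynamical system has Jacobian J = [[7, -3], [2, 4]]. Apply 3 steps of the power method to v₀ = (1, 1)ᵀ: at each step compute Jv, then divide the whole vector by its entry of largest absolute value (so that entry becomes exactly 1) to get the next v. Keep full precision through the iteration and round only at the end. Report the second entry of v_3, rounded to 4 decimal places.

1.0000

Jv0 = (4.00000, 6.00000); divide by 6.00000 → v1 = (0.66667, 1.00000)
Jv1 = (1.66667, 5.33333); divide by 5.33333 → v2 = (0.31250, 1.00000)
Jv2 = (-0.81250, 4.62500); divide by 4.62500 → v3 = (-0.17568, 1.00000)
Requested entry of v3: 148/148 = 1.0000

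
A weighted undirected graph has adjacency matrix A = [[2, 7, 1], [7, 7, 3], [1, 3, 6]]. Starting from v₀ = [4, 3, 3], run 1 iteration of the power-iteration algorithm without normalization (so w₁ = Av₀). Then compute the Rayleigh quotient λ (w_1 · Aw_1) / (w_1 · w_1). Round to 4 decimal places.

w1 = Av₀ = (2·4 + 7·3 + 1·3; 7·4 + 7·3 + 3·3; 1·4 + 3·3 + 6·3) = (32, 58, 31)
Aw1 = (501, 723, 392)
w1·Aw1 = 32·501 + 58·723 + 31·392 = 70118; w1·w1 = 32·32 + 58·58 + 31·31 = 5349
λ ≈ 70118/5349 = 13.1086

λ ≈ 13.1086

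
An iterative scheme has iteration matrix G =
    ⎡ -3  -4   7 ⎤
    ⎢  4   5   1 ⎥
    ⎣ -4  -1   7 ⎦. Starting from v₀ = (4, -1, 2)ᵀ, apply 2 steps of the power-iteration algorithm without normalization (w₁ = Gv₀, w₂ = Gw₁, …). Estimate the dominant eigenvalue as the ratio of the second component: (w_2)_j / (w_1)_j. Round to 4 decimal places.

w1 = Gv₀ = ((-3)·4 + (-4)·(-1) + 7·2; 4·4 + 5·(-1) + 1·2; (-4)·4 + (-1)·(-1) + 7·2) = (6, 13, -1)
w2 = Gw1 = ((-3)·6 + (-4)·13 + 7·(-1); 4·6 + 5·13 + 1·(-1); (-4)·6 + (-1)·13 + 7·(-1)) = (-77, 88, -44)
Ratio at component: 88 / 13 = 6.7692

6.7692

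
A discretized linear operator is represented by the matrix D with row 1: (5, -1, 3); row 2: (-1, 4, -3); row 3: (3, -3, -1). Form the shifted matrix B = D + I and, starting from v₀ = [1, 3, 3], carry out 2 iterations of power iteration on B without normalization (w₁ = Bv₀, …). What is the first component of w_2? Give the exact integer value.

B = D + I has rows (6, -1, 3); (-1, 5, -3); (3, -3, 0)
w1 = Bv₀ = (6·1 + (-1)·3 + 3·3; (-1)·1 + 5·3 + (-3)·3; 3·1 + (-3)·3 + 0·3) = (12, 5, -6)
w2 = Bw1 = (6·12 + (-1)·5 + 3·(-6); (-1)·12 + 5·5 + (-3)·(-6); 3·12 + (-3)·5 + 0·(-6)) = (49, 31, 21)
Requested component of w2: 49

49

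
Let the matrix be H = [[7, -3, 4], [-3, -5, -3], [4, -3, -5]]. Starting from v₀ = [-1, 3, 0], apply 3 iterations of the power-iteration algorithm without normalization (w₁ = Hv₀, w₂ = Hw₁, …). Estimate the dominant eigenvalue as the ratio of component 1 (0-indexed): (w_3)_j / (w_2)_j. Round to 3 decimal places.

w1 = Hv₀ = (-16, -12, -13)
w2 = Hw1 = (-128, 147, 37)
w3 = Hw2 = (-1189, -462, -1138)
Ratio at component: -462 / 147 = -3.143

-3.143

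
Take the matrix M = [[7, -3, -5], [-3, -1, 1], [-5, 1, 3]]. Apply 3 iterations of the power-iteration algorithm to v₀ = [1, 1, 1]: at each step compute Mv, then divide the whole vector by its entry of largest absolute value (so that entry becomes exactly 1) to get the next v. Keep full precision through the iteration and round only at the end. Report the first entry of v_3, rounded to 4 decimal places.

Mv0 = (-1.00000, -3.00000, -1.00000); divide by -3.00000 → v1 = (0.33333, 1.00000, 0.33333)
Mv1 = (-2.33333, -1.66667, 0.33333); divide by -2.33333 → v2 = (1.00000, 0.71429, -0.14286)
Mv2 = (5.57143, -3.85714, -4.71429); divide by 5.57143 → v3 = (1.00000, -0.69231, -0.84615)
Requested entry of v3: 39/39 = 1.0000

1.0000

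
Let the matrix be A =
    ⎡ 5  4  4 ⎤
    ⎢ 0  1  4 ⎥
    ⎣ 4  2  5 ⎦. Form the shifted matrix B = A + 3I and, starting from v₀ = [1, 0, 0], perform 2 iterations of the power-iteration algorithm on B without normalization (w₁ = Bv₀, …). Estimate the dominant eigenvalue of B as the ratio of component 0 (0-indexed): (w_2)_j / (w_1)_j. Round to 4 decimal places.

B = A + 3I has rows (8, 4, 4); (0, 4, 4); (4, 2, 8)
w1 = Bv₀ = (8·1 + 4·0 + 4·0; 0·1 + 4·0 + 4·0; 4·1 + 2·0 + 8·0) = (8, 0, 4)
w2 = Bw1 = (8·8 + 4·0 + 4·4; 0·8 + 4·0 + 4·4; 4·8 + 2·0 + 8·4) = (80, 16, 64)
Ratio: 80/8 = 10.0000

10.0000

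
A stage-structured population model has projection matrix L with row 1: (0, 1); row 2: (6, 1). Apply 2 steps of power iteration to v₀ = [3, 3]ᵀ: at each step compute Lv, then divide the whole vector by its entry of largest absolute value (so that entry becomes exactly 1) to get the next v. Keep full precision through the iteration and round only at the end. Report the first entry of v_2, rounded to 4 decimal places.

0.5385

Lv0 = (3.00000, 21.00000); divide by 21.00000 → v1 = (0.14286, 1.00000)
Lv1 = (1.00000, 1.85714); divide by 1.85714 → v2 = (0.53846, 1.00000)
Requested entry of v2: 21/39 = 0.5385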